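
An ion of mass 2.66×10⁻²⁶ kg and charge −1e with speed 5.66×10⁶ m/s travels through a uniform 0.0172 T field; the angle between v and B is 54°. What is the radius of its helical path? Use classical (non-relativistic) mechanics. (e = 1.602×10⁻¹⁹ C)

r ≈ 44.2 m

v⊥ = v sinθ = 5.66×10⁶·sin54° ≈ 4.579×10⁶ m/s.
r = m v⊥/(|q|B) = (2.66×10⁻²⁶)(4.579×10⁶)/((1.602×10⁻¹⁹)(0.0172)) ≈ 44.2 m.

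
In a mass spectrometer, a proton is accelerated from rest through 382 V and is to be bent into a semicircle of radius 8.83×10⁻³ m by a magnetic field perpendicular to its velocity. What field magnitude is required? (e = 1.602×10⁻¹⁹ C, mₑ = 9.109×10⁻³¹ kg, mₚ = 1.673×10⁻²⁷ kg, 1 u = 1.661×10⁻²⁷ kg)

B ≈ 0.320 T

v = √(2|q|V/m) = √(2·1.602×10⁻¹⁹·382/1.673×10⁻²⁷) ≈ 2.705×10⁵ m/s.
B = mv/(|q|r) = (1.673×10⁻²⁷)(2.705×10⁵)/((1.602×10⁻¹⁹)(8.83×10⁻³)) ≈ 0.320 T.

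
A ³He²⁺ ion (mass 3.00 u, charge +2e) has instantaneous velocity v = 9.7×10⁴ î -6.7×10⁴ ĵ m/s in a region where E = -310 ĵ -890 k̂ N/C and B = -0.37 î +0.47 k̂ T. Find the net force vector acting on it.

F ≈ (-1.01×10⁻¹⁴, -1.47×10⁻¹⁴, -8.23×10⁻¹⁵) N

v×B = (-3.15×10⁴, -4.56×10⁴, -2.48×10⁴) N/C.
E + v×B = (-3.15×10⁴, -4.59×10⁴, -2.57×10⁴) N/C.
F = q(E + v×B) = (3.204×10⁻¹⁹ C)·(-3.15×10⁴, -4.59×10⁴, -2.57×10⁴) = (-1.01×10⁻¹⁴, -1.47×10⁻¹⁴, -8.23×10⁻¹⁵) N.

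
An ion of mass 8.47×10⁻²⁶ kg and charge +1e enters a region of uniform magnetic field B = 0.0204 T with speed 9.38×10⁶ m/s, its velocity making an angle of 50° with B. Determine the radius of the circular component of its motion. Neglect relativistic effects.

v⊥ = v sinθ = 9.38×10⁶·sin50° ≈ 7.185×10⁶ m/s.
r = m v⊥/(|q|B) = (8.47×10⁻²⁶)(7.185×10⁶)/((1.602×10⁻¹⁹)(0.0204)) ≈ 186 m.

r ≈ 186 m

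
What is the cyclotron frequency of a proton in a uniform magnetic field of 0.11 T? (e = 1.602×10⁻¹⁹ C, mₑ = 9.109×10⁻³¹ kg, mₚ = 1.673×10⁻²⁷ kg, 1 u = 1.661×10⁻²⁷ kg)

f ≈ 1.7×10⁶ Hz

f = |q|B/(2πm).
f = (1.602×10⁻¹⁹)(0.11)/(2π·1.673×10⁻²⁷) ≈ 1.7×10⁶ Hz.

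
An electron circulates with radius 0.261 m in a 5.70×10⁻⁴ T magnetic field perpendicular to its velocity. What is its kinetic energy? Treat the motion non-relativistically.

v = |q|Br/m, then KE = ½mv² = (qBr)²/(2m).
v = (1.602×10⁻¹⁹)(5.70×10⁻⁴)(0.261)/9.109×10⁻³¹ ≈ 2.616×10⁷ m/s.
KE = ½(9.109×10⁻³¹)(2.616×10⁷)² ≈ 3.12×10⁻¹⁶ J.

KE ≈ 3.12×10⁻¹⁶ J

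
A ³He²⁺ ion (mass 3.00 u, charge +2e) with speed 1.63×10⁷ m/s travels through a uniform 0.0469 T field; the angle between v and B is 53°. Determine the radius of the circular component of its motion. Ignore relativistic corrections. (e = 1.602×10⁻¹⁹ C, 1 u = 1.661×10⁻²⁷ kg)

r ≈ 4.32 m

v⊥ = v sinθ = 1.63×10⁷·sin53° ≈ 1.302×10⁷ m/s.
r = m v⊥/(|q|B) = (4.983×10⁻²⁷)(1.302×10⁷)/((3.204×10⁻¹⁹)(0.0469)) ≈ 4.32 m.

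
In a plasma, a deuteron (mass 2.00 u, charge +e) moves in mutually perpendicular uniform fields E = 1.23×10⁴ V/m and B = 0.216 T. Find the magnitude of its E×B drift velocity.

v_d ≈ 5.69×10⁴ m/s

The steady drift has the magnetic force balancing the electric force, so v_d = E/B.
v_d = 1.23×10⁴/0.216 = 5.69×10⁴ m/s.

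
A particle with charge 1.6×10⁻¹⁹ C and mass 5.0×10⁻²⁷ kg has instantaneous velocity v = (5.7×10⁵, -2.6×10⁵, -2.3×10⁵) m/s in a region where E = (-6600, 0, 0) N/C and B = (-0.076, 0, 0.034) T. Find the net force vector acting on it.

v×B = (-8840, -1900, -1.98×10⁴) N/C.
E + v×B = (-1.54×10⁴, -1900, -1.98×10⁴) N/C.
F = q(E + v×B) = (1.6×10⁻¹⁹ C)·(-1.54×10⁴, -1900, -1.98×10⁴) = (-2.47×10⁻¹⁵, -3.04×10⁻¹⁶, -3.16×10⁻¹⁵) N.

F ≈ (-2.47×10⁻¹⁵, -3.04×10⁻¹⁶, -3.16×10⁻¹⁵) N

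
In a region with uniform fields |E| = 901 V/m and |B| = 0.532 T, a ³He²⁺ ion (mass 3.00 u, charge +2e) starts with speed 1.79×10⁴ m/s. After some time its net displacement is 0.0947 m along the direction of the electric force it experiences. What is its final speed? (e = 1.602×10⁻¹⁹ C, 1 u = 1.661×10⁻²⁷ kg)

v_f ≈ 1.06×10⁵ m/s

B does no work; ΔKE = |q|E d.
½mv_f² = ½mv₀² + |q|Ed = ½(4.983×10⁻²⁷)(1.79×10⁴)² + (3.204×10⁻¹⁹)(901)(0.0947) ≈ 7.983×10⁻¹⁹ J + 2.734×10⁻¹⁷ J ≈ 2.814×10⁻¹⁷ J.
v_f = √(2·2.814×10⁻¹⁷/4.983×10⁻²⁷) ≈ 1.06×10⁵ m/s.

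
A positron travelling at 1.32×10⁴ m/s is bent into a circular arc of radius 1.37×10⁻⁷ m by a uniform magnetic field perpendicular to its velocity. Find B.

From |q|vB = mv²/r, B = mv/(|q|r).
B = (9.109×10⁻³¹)(1.32×10⁴)/((1.602×10⁻¹⁹)(1.37×10⁻⁷)) ≈ 0.548 T.

B ≈ 0.548 T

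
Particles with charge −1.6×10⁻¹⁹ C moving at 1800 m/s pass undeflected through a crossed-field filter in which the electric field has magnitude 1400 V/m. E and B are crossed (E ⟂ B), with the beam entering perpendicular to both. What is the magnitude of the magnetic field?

B = 0.78 T

Balance of forces in the selector: qE = qvB ⇒ B = E/v.
B = 1400/1800 = 0.78 T.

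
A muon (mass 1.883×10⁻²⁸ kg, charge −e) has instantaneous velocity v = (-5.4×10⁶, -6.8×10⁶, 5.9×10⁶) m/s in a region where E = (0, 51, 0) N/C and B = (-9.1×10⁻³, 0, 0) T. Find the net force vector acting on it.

F ≈ (0, 8.59×10⁻¹⁵, 9.91×10⁻¹⁵) N

v×B = (0, -5.37×10⁴, -6.19×10⁴) N/C.
E + v×B = (0, -5.36×10⁴, -6.19×10⁴) N/C.
F = q(E + v×B) = (−1.602×10⁻¹⁹ C)·(0, -5.36×10⁴, -6.19×10⁴) = (0, 8.59×10⁻¹⁵, 9.91×10⁻¹⁵) N.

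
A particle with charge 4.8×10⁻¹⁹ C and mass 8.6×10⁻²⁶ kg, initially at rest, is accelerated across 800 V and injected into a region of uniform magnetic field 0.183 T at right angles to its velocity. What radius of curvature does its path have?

Acceleration: |q|V = ½mv² ⇒ v = √(2|q|V/m) = √(2·4.8×10⁻¹⁹·800/8.6×10⁻²⁶) ≈ 9.450×10⁴ m/s.
In the field: r = mv/(|q|B) = (8.6×10⁻²⁶)(9.450×10⁴)/((4.8×10⁻¹⁹)(0.183)) ≈ 0.0925 m.

r ≈ 0.0925 m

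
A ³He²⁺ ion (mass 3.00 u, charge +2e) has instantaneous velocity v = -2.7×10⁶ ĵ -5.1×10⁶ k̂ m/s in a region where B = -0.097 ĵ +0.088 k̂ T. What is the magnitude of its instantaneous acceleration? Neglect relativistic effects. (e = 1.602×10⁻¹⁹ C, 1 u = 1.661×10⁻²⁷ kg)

v×B = (-7.32×10⁵, 0, 0) N/C.
F = q v×B = (3.204×10⁻¹⁹ C)·(-7.32×10⁵, 0, 0) = (-2.35×10⁻¹³, 0, 0) N.
|a| = |F|/m = 2.346×10⁻¹³/4.983×10⁻²⁷ ≈ 4.71×10¹³ m/s².

|a| ≈ 4.71×10¹³ m/s²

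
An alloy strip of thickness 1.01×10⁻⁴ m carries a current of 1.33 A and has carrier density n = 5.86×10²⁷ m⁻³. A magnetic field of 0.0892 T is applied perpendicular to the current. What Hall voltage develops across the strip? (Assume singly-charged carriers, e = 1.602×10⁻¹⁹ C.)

V_H ≈ 1.25×10⁻⁶ V

V_H = IB/(n e t).
V_H = (1.33)(0.0892)/((5.86×10²⁷)(1.602×10⁻¹⁹)(1.01×10⁻⁴)) ≈ 1.25×10⁻⁶ V.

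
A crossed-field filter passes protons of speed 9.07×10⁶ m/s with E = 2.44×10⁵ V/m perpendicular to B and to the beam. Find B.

B = 0.0269 T

Balance of forces in the selector: qE = qvB ⇒ B = E/v.
B = 2.44×10⁵/9.07×10⁶ = 0.0269 T.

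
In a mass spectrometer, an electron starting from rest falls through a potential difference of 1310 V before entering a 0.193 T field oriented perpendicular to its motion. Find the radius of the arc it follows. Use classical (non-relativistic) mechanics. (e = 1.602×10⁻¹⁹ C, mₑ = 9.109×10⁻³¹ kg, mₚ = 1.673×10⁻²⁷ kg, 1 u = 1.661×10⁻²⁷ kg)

r ≈ 6.32×10⁻⁴ m

Acceleration: |q|V = ½mv² ⇒ v = √(2|q|V/m) = √(2·1.602×10⁻¹⁹·1310/9.109×10⁻³¹) ≈ 2.147×10⁷ m/s.
In the field: r = mv/(|q|B) = (9.109×10⁻³¹)(2.147×10⁷)/((1.602×10⁻¹⁹)(0.193)) ≈ 6.32×10⁻⁴ m.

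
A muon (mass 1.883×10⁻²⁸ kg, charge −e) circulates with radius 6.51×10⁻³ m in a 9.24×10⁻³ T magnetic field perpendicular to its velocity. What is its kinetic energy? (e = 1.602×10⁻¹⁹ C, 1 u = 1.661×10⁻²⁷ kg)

KE ≈ 1.54 eV

v = |q|Br/m, then KE = ½mv² = (qBr)²/(2m).
v = (1.602×10⁻¹⁹)(9.24×10⁻³)(6.51×10⁻³)/1.883×10⁻²⁸ ≈ 5.118×10⁴ m/s.
KE = ½(1.883×10⁻²⁸)(5.118×10⁴)² ≈ 2.47×10⁻¹⁹ J = 1.54 eV.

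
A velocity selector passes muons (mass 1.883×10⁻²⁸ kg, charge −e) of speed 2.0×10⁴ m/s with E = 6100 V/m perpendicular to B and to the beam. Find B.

Balance of forces in the selector: qE = qvB ⇒ B = E/v.
B = 6100/2.0×10⁴ = 0.30 T.

B = 0.30 T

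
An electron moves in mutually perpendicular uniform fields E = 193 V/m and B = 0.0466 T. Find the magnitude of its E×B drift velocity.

v_d ≈ 4140 m/s

The E×B drift speed is v_d = E/B.
v_d = 193/0.0466 = 4140 m/s.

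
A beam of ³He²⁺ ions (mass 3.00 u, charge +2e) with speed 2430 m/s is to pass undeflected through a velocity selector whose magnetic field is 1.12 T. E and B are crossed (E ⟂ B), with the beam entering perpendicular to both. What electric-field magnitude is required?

For straight-line motion qE = qvB, so E = vB.
E = 2430 × 1.12 = 2720 V/m.

E = 2720 V/m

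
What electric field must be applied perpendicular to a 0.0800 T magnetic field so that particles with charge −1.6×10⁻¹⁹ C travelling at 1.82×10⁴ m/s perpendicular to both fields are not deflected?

For straight-line motion qE = qvB, so E = vB.
E = 1.82×10⁴ × 0.0800 = 1460 V/m.

E = 1460 V/m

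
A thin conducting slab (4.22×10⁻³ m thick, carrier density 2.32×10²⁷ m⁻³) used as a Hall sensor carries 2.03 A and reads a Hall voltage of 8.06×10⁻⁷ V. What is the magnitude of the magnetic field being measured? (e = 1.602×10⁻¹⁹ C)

B ≈ 0.623 T

From V_H = IB/(n e t), B = V_H n e t / I.
B = (8.06×10⁻⁷)(2.32×10²⁷)(1.602×10⁻¹⁹)(4.22×10⁻³)/2.03 ≈ 0.623 T.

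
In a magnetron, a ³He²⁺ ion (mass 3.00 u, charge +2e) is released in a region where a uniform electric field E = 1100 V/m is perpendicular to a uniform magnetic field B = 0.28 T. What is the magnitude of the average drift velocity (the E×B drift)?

The E×B drift speed is v_d = E/B.
v_d = 1100/0.28 = 3900 m/s.

v_d ≈ 3900 m/s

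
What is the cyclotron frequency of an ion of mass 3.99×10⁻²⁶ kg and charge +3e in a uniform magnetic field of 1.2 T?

f = |q|B/(2πm).
f = (4.806×10⁻¹⁹)(1.2)/(2π·3.99×10⁻²⁶) ≈ 2.3×10⁶ Hz.

f ≈ 2.3×10⁶ Hz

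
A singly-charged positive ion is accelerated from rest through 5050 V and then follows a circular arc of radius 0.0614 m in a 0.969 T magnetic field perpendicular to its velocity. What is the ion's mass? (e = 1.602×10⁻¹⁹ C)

Combine |q|V = ½mv² and r = mv/(|q|B): eliminate v to get m = qB²r²/(2V).
m = (1.602×10⁻¹⁹)(0.969)²(0.0614)²/(2·5050) ≈ 5.61×10⁻²⁶ kg.

m ≈ 5.61×10⁻²⁶ kg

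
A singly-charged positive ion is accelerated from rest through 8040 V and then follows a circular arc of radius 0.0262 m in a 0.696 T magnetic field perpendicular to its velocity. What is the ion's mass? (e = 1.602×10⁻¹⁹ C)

Combine |q|V = ½mv² and r = mv/(|q|B): eliminate v to get m = qB²r²/(2V).
m = (1.602×10⁻¹⁹)(0.696)²(0.0262)²/(2·8040) ≈ 3.31×10⁻²⁷ kg.

m ≈ 3.31×10⁻²⁷ kg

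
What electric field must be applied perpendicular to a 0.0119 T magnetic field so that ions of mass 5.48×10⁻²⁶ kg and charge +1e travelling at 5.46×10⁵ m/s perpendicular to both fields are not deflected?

E = 6500 V/m

For straight-line motion qE = qvB, so E = vB.
E = 5.46×10⁵ × 0.0119 = 6500 V/m.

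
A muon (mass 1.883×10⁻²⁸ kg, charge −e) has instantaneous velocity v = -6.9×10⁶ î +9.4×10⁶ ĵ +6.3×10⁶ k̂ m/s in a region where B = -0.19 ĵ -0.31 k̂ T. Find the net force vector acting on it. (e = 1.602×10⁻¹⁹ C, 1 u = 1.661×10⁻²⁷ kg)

F ≈ (2.75×10⁻¹³, 3.43×10⁻¹³, -2.10×10⁻¹³) N

v×B = (-1.72×10⁶, -2.14×10⁶, 1.31×10⁶) N/C.
F = q v×B = (−1.602×10⁻¹⁹ C)·(-1.72×10⁶, -2.14×10⁶, 1.31×10⁶) = (2.75×10⁻¹³, 3.43×10⁻¹³, -2.10×10⁻¹³) N.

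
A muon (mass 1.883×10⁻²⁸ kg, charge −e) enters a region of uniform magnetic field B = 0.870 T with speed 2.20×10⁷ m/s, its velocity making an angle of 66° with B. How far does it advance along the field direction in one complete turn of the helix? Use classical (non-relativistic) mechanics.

p ≈ 0.0760 m

v∥ = v cosθ = 2.20×10⁷·cos66° ≈ 8.948×10⁶ m/s.
T = 2πm/(|q|B) = 2π(1.883×10⁻²⁸)/((1.602×10⁻¹⁹)(0.870)) ≈ 8.489×10⁻⁹ s.
pitch = v∥ T = (8.948×10⁶)(8.489×10⁻⁹) ≈ 0.0760 m.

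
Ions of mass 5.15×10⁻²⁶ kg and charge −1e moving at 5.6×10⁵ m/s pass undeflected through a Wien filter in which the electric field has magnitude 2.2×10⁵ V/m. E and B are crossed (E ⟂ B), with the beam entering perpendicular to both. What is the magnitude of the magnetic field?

Balance of forces in the selector: qE = qvB ⇒ B = E/v.
B = 2.2×10⁵/5.6×10⁵ = 0.39 T.

B = 0.39 T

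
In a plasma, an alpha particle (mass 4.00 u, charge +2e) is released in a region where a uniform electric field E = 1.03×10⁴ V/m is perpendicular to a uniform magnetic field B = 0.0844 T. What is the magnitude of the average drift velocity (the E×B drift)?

v_d ≈ 1.22×10⁵ m/s

The E×B drift speed is v_d = E/B.
v_d = 1.03×10⁴/0.0844 = 1.22×10⁵ m/s.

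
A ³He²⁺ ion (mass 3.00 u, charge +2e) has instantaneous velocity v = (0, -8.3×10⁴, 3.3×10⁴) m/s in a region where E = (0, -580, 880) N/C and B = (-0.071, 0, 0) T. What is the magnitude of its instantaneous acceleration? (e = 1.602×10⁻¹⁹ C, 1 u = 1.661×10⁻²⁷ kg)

v×B = (0, -2340, -5890) N/C.
E + v×B = (0, -2920, -5010) N/C.
F = q(E + v×B) = (3.204×10⁻¹⁹ C)·(0, -2920, -5010) = (0, -9.37×10⁻¹⁶, -1.61×10⁻¹⁵) N.
|a| = |F|/m = 1.859×10⁻¹⁵/4.983×10⁻²⁷ ≈ 3.73×10¹¹ m/s².

|a| ≈ 3.73×10¹¹ m/s²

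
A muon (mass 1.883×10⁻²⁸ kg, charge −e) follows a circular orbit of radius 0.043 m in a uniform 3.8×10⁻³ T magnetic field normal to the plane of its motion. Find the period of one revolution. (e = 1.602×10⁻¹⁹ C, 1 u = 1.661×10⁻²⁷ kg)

T ≈ 1.9×10⁻⁶ s

The cyclotron period depends only on m, q, B: T = 2πm/(|q|B).
T = 2π(1.883×10⁻²⁸)/((1.602×10⁻¹⁹)(3.8×10⁻³)) ≈ 1.9×10⁻⁶ s.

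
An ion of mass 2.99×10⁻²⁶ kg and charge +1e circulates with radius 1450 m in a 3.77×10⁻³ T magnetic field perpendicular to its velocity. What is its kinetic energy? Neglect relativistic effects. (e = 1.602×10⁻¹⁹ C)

v = |q|Br/m, then KE = ½mv² = (qBr)²/(2m).
v = (1.602×10⁻¹⁹)(3.77×10⁻³)(1450)/2.99×10⁻²⁶ ≈ 2.929×10⁷ m/s.
KE = ½(2.99×10⁻²⁶)(2.929×10⁷)² ≈ 1.28×10⁻¹¹ J = 8.01×10⁷ eV.

KE ≈ 8.01×10⁷ eV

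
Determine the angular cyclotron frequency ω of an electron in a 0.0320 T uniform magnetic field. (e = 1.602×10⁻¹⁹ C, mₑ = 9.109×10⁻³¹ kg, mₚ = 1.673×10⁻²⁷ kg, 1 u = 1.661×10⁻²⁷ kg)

ω = |q|B/m.
ω = (1.602×10⁻¹⁹)(0.0320)/9.109×10⁻³¹ ≈ 5.63×10⁹ rad/s.

ω ≈ 5.63×10⁹ rad/s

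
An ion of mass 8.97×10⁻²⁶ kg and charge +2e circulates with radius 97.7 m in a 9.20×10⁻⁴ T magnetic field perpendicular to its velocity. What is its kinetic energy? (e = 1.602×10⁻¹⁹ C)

KE ≈ 4.62×10⁻¹⁵ J

v = |q|Br/m, then KE = ½mv² = (qBr)²/(2m).
v = (3.204×10⁻¹⁹)(9.20×10⁻⁴)(97.7)/8.97×10⁻²⁶ ≈ 3.211×10⁵ m/s.
KE = ½(8.97×10⁻²⁶)(3.211×10⁵)² ≈ 4.62×10⁻¹⁵ J.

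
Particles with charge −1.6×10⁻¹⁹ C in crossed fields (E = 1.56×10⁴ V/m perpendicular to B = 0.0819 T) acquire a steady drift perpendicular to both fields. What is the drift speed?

In crossed fields the guiding centre drifts at v_d = |E×B|/B² = E/B, independent of charge and mass.
v_d = 1.56×10⁴/0.0819 = 1.90×10⁵ m/s.

v_d ≈ 1.90×10⁵ m/s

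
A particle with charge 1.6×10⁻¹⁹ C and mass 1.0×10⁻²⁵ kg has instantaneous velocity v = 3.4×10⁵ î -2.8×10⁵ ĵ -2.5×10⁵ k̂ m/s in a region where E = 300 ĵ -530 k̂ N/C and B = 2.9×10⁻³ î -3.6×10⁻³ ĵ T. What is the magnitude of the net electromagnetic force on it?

v×B = (-900, -725, -412) N/C.
E + v×B = (-900, -425, -942) N/C.
F = q(E + v×B) = (1.6×10⁻¹⁹ C)·(-900, -425, -942) = (-1.44×10⁻¹⁶, -6.80×10⁻¹⁷, -1.51×10⁻¹⁶) N.
|F| = 2.19×10⁻¹⁶ N.

|F| ≈ 2.19×10⁻¹⁶ N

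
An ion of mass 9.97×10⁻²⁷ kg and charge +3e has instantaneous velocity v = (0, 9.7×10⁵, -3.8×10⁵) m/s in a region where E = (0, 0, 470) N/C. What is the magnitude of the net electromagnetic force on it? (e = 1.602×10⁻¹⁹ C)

|F| ≈ 2.26×10⁻¹⁶ N

Only an electric field acts, so F = qE = (4.806×10⁻¹⁹ C)·(0, 0, 470) = (0, 0, 2.26×10⁻¹⁶) N.
|F| = 2.26×10⁻¹⁶ N.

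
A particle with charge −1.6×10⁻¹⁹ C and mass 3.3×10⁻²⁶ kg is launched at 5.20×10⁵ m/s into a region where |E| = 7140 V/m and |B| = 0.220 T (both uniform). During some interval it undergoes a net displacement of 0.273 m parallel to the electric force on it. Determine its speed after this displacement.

v_f ≈ 5.38×10⁵ m/s

B does no work; ΔKE = |q|E d.
½mv_f² = ½mv₀² + |q|Ed = ½(3.3×10⁻²⁶)(5.20×10⁵)² + (1.6×10⁻¹⁹)(7140)(0.273) ≈ 4.462×10⁻¹⁵ J + 3.119×10⁻¹⁶ J ≈ 4.773×10⁻¹⁵ J.
v_f = √(2·4.773×10⁻¹⁵/3.3×10⁻²⁶) ≈ 5.38×10⁵ m/s.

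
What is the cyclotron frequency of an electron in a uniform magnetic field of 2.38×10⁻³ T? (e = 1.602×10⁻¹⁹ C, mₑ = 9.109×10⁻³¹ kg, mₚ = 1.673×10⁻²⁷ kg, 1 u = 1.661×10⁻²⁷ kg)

f = |q|B/(2πm).
f = (1.602×10⁻¹⁹)(2.38×10⁻³)/(2π·9.109×10⁻³¹) ≈ 6.66×10⁷ Hz.

f ≈ 6.66×10⁷ Hz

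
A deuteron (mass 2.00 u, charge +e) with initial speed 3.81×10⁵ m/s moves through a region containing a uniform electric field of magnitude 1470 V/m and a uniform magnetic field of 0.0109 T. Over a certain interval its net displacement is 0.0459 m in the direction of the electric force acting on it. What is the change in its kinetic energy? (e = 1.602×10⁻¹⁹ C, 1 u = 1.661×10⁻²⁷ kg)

ΔKE ≈ 1.08×10⁻¹⁷ J

The magnetic force is always ⟂ v and does no work; only the electric force changes KE.
ΔKE = F_E · d = |q|E d = (1.602×10⁻¹⁹)(1470)(0.0459) ≈ 1.08×10⁻¹⁷ J.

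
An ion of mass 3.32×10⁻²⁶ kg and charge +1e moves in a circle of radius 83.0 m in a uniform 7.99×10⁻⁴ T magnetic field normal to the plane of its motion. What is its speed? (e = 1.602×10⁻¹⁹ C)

v ≈ 3.20×10⁵ m/s

From |q|vB = mv²/r, v = |q|Br/m.
v = (1.602×10⁻¹⁹)(7.99×10⁻⁴)(83.0)/3.32×10⁻²⁶ ≈ 3.20×10⁵ m/s.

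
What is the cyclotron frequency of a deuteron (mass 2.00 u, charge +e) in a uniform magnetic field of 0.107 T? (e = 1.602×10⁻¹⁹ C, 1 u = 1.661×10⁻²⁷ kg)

f = |q|B/(2πm).
f = (1.602×10⁻¹⁹)(0.107)/(2π·3.322×10⁻²⁷) ≈ 8.21×10⁵ Hz.

f ≈ 8.21×10⁵ Hz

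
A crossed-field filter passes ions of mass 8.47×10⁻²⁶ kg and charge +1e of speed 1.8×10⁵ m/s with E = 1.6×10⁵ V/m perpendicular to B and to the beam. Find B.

Balance of forces in the selector: qE = qvB ⇒ B = E/v.
B = 1.6×10⁵/1.8×10⁵ = 0.89 T.

B = 0.89 T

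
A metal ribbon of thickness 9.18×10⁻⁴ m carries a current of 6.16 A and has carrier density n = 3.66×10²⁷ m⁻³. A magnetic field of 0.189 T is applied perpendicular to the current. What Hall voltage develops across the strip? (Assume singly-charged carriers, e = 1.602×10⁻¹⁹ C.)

V_H = IB/(n e t).
V_H = (6.16)(0.189)/((3.66×10²⁷)(1.602×10⁻¹⁹)(9.18×10⁻⁴)) ≈ 2.16×10⁻⁶ V.

V_H ≈ 2.16×10⁻⁶ V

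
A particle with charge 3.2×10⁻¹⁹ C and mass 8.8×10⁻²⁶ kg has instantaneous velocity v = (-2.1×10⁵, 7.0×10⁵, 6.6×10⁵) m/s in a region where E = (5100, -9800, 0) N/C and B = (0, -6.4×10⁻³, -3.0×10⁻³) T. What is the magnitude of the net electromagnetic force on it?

|F| ≈ 4.08×10⁻¹⁵ N

v×B = (2120, -630, 1340) N/C.
E + v×B = (7220, -1.04×10⁴, 1340) N/C.
F = q(E + v×B) = (3.2×10⁻¹⁹ C)·(7220, -1.04×10⁴, 1340) = (2.31×10⁻¹⁵, -3.34×10⁻¹⁵, 4.30×10⁻¹⁶) N.
|F| = 4.08×10⁻¹⁵ N.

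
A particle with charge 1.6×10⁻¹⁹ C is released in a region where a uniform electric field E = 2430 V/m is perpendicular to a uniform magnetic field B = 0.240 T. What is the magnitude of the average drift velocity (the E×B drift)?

v_d ≈ 1.01×10⁴ m/s

The steady drift has the magnetic force balancing the electric force, so v_d = E/B.
v_d = 2430/0.240 = 1.01×10⁴ m/s.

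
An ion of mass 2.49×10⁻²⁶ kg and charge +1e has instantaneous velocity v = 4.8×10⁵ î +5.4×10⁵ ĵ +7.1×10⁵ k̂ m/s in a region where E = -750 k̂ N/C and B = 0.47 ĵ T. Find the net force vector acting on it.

F ≈ (-5.35×10⁻¹⁴, 0, 3.60×10⁻¹⁴) N

v×B = (-3.34×10⁵, 0, 2.26×10⁵) N/C.
E + v×B = (-3.34×10⁵, 0, 2.25×10⁵) N/C.
F = q(E + v×B) = (1.602×10⁻¹⁹ C)·(-3.34×10⁵, 0, 2.25×10⁵) = (-5.35×10⁻¹⁴, 0, 3.60×10⁻¹⁴) N.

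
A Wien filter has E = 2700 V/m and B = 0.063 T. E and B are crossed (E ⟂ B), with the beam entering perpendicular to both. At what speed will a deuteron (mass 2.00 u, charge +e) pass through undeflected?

v = 4.3×10⁴ m/s

Straight-line motion ⇒ electric and magnetic forces cancel, so E = vB.
v = E/B = 2700/0.063 = 4.3×10⁴ m/s.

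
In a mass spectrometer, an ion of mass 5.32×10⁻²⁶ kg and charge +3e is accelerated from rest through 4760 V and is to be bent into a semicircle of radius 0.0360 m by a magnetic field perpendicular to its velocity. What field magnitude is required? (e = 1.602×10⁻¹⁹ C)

v = √(2|q|V/m) = √(2·4.806×10⁻¹⁹·4760/5.32×10⁻²⁶) ≈ 2.933×10⁵ m/s.
B = mv/(|q|r) = (5.32×10⁻²⁶)(2.933×10⁵)/((4.806×10⁻¹⁹)(0.0360)) ≈ 0.902 T.

B ≈ 0.902 T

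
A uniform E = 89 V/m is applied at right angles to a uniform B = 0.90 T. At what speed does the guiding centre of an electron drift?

In crossed fields the guiding centre drifts at v_d = |E×B|/B² = E/B, independent of charge and mass.
v_d = 89/0.90 = 99 m/s.

v_d ≈ 99 m/s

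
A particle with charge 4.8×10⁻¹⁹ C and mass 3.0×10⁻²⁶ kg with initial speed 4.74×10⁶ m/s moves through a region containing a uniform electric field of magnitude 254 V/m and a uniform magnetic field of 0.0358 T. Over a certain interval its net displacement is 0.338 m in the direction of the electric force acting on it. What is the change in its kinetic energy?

The magnetic force is always ⟂ v and does no work; only the electric force changes KE.
ΔKE = F_E · d = |q|E d = (4.8×10⁻¹⁹)(254)(0.338) ≈ 4.12×10⁻¹⁷ J.

ΔKE ≈ 4.12×10⁻¹⁷ J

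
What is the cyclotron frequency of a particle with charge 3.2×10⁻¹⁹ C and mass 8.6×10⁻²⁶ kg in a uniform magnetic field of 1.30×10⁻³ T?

f = |q|B/(2πm).
f = (3.2×10⁻¹⁹)(1.30×10⁻³)/(2π·8.6×10⁻²⁶) ≈ 770 Hz.

f ≈ 770 Hz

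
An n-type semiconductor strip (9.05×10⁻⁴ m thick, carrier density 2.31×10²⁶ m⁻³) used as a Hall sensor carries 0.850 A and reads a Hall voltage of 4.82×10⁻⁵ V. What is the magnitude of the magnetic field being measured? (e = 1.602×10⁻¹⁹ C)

B ≈ 1.90 T

From V_H = IB/(n e t), B = V_H n e t / I.
B = (4.82×10⁻⁵)(2.31×10²⁶)(1.602×10⁻¹⁹)(9.05×10⁻⁴)/0.850 ≈ 1.90 T.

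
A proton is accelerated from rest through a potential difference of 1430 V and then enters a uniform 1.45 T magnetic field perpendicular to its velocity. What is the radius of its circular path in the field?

Acceleration: |q|V = ½mv² ⇒ v = √(2|q|V/m) = √(2·1.602×10⁻¹⁹·1430/1.673×10⁻²⁷) ≈ 5.233×10⁵ m/s.
In the field: r = mv/(|q|B) = (1.673×10⁻²⁷)(5.233×10⁵)/((1.602×10⁻¹⁹)(1.45)) ≈ 3.77×10⁻³ m.

r ≈ 3.77×10⁻³ m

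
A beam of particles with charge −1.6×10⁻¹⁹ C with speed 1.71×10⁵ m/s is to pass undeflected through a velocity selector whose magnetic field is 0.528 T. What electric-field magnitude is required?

For straight-line motion qE = qvB, so E = vB.
E = 1.71×10⁵ × 0.528 = 9.03×10⁴ V/m.

E = 9.03×10⁴ V/m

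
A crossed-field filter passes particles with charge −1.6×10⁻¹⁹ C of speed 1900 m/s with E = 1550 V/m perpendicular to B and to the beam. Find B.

B = 0.816 T

Balance of forces in the selector: qE = qvB ⇒ B = E/v.
B = 1550/1900 = 0.816 T.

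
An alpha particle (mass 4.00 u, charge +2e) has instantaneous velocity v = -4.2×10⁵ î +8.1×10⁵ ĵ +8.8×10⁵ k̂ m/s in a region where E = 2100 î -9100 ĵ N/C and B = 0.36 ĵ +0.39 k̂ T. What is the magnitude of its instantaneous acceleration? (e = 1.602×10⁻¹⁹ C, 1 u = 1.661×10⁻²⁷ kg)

|a| ≈ 1.04×10¹³ m/s²

v×B = (-900, 1.64×10⁵, -1.51×10⁵) N/C.
E + v×B = (1200, 1.55×10⁵, -1.51×10⁵) N/C.
F = q(E + v×B) = (3.204×10⁻¹⁹ C)·(1200, 1.55×10⁵, -1.51×10⁵) = (3.84×10⁻¹⁶, 4.96×10⁻¹⁴, -4.84×10⁻¹⁴) N.
|a| = |F|/m = 6.931×10⁻¹⁴/6.644×10⁻²⁷ ≈ 1.04×10¹³ m/s².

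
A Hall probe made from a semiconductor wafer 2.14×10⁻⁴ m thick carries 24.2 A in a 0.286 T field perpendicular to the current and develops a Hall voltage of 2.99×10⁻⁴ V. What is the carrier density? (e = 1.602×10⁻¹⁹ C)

From V_H = IB/(n e t), n = IB/(V_H e t).
n = (24.2)(0.286)/((2.99×10⁻⁴)(1.602×10⁻¹⁹)(2.14×10⁻⁴)) ≈ 6.75×10²⁶ m⁻³.

n ≈ 6.75×10²⁶ m⁻³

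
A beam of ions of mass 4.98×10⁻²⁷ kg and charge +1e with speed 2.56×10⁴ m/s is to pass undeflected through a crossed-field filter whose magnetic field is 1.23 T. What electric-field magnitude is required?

For straight-line motion qE = qvB, so E = vB.
E = 2.56×10⁴ × 1.23 = 3.15×10⁴ V/m.

E = 3.15×10⁴ V/m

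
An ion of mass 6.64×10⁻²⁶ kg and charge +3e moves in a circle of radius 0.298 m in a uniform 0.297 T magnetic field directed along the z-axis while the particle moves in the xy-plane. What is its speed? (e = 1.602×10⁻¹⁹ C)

From |q|vB = mv²/r, v = |q|Br/m.
v = (4.806×10⁻¹⁹)(0.297)(0.298)/6.64×10⁻²⁶ ≈ 6.41×10⁵ m/s.

v ≈ 6.41×10⁵ m/s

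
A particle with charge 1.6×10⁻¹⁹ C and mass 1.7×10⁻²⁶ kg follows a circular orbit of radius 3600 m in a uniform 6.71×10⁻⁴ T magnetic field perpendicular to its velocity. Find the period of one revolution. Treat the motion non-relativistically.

T ≈ 9.95×10⁻⁴ s

The cyclotron period depends only on m, q, B: T = 2πm/(|q|B).
T = 2π(1.7×10⁻²⁶)/((1.6×10⁻¹⁹)(6.71×10⁻⁴)) ≈ 9.95×10⁻⁴ s.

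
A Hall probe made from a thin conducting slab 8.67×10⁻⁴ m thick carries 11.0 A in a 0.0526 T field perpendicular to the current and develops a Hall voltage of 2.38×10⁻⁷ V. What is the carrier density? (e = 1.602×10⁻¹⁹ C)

From V_H = IB/(n e t), n = IB/(V_H e t).
n = (11.0)(0.0526)/((2.38×10⁻⁷)(1.602×10⁻¹⁹)(8.67×10⁻⁴)) ≈ 1.75×10²⁸ m⁻³.

n ≈ 1.75×10²⁸ m⁻³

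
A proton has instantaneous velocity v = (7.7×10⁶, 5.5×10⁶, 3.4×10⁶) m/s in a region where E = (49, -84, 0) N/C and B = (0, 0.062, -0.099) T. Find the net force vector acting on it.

v×B = (-7.55×10⁵, 7.62×10⁵, 4.77×10⁵) N/C.
E + v×B = (-7.55×10⁵, 7.62×10⁵, 4.77×10⁵) N/C.
F = q(E + v×B) = (1.602×10⁻¹⁹ C)·(-7.55×10⁵, 7.62×10⁵, 4.77×10⁵) = (-1.21×10⁻¹³, 1.22×10⁻¹³, 7.65×10⁻¹⁴) N.

F ≈ (-1.21×10⁻¹³, 1.22×10⁻¹³, 7.65×10⁻¹⁴) N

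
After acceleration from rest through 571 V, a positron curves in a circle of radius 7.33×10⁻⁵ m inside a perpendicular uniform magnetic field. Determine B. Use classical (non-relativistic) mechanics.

B ≈ 1.10 T

v = √(2|q|V/m) = √(2·1.602×10⁻¹⁹·571/9.109×10⁻³¹) ≈ 1.417×10⁷ m/s.
B = mv/(|q|r) = (9.109×10⁻³¹)(1.417×10⁷)/((1.602×10⁻¹⁹)(7.33×10⁻⁵)) ≈ 1.10 T.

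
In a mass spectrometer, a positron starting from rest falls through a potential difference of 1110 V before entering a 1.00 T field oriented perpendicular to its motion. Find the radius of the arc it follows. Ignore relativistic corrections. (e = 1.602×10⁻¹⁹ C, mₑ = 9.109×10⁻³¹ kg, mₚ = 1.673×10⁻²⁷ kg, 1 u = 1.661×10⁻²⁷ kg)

r ≈ 1.12×10⁻⁴ m

Acceleration: |q|V = ½mv² ⇒ v = √(2|q|V/m) = √(2·1.602×10⁻¹⁹·1110/9.109×10⁻³¹) ≈ 1.976×10⁷ m/s.
In the field: r = mv/(|q|B) = (9.109×10⁻³¹)(1.976×10⁷)/((1.602×10⁻¹⁹)(1.00)) ≈ 1.12×10⁻⁴ m.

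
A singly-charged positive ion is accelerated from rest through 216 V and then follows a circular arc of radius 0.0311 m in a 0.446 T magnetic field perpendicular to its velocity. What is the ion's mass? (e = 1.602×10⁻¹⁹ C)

m ≈ 7.13×10⁻²⁶ kg

Combine |q|V = ½mv² and r = mv/(|q|B): eliminate v to get m = qB²r²/(2V).
m = (1.602×10⁻¹⁹)(0.446)²(0.0311)²/(2·216) ≈ 7.13×10⁻²⁶ kg.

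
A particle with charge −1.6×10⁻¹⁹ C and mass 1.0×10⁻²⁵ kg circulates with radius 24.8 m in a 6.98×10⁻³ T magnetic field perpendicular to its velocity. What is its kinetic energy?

v = |q|Br/m, then KE = ½mv² = (qBr)²/(2m).
v = (1.6×10⁻¹⁹)(6.98×10⁻³)(24.8)/1.0×10⁻²⁵ ≈ 2.770×10⁵ m/s.
KE = ½(1.0×10⁻²⁵)(2.770×10⁵)² ≈ 3.84×10⁻¹⁵ J = 2.39×10⁴ eV.

KE ≈ 2.39×10⁴ eV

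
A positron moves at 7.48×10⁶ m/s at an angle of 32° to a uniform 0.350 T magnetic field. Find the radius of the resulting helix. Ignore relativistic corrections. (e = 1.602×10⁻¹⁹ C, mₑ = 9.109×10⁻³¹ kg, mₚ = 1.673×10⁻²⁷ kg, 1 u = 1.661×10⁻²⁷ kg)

v⊥ = v sinθ = 7.48×10⁶·sin32° ≈ 3.964×10⁶ m/s.
r = m v⊥/(|q|B) = (9.109×10⁻³¹)(3.964×10⁶)/((1.602×10⁻¹⁹)(0.350)) ≈ 6.44×10⁻⁵ m.

r ≈ 6.44×10⁻⁵ m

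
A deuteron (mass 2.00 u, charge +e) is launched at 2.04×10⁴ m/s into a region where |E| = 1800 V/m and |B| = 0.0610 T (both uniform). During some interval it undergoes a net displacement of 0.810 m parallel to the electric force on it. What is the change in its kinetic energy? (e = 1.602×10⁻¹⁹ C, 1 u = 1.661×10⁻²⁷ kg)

ΔKE ≈ 2.34×10⁻¹⁶ J

The magnetic force is always ⟂ v and does no work; only the electric force changes KE.
ΔKE = F_E · d = |q|E d = (1.602×10⁻¹⁹)(1800)(0.810) ≈ 2.34×10⁻¹⁶ J.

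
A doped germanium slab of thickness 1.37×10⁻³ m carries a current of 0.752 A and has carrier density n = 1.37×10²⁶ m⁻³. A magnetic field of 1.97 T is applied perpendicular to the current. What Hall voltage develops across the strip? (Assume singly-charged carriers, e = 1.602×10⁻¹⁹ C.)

V_H = IB/(n e t).
V_H = (0.752)(1.97)/((1.37×10²⁶)(1.602×10⁻¹⁹)(1.37×10⁻³)) ≈ 4.93×10⁻⁵ V.

V_H ≈ 4.93×10⁻⁵ V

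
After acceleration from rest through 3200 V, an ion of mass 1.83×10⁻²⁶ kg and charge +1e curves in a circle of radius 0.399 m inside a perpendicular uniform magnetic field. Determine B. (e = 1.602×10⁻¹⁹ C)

v = √(2|q|V/m) = √(2·1.602×10⁻¹⁹·3200/1.83×10⁻²⁶) ≈ 2.367×10⁵ m/s.
B = mv/(|q|r) = (1.83×10⁻²⁶)(2.367×10⁵)/((1.602×10⁻¹⁹)(0.399)) ≈ 0.0678 T.

B ≈ 0.0678 T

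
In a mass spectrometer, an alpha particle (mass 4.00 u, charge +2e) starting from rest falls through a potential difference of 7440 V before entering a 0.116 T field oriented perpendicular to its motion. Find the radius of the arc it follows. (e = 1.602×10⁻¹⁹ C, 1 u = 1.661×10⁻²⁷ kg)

Acceleration: |q|V = ½mv² ⇒ v = √(2|q|V/m) = √(2·3.204×10⁻¹⁹·7440/6.644×10⁻²⁷) ≈ 8.471×10⁵ m/s.
In the field: r = mv/(|q|B) = (6.644×10⁻²⁷)(8.471×10⁵)/((3.204×10⁻¹⁹)(0.116)) ≈ 0.151 m.

r ≈ 0.151 m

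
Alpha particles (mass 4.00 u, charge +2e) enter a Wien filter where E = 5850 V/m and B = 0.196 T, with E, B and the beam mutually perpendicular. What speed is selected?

For undeflected motion the electric and magnetic forces balance: qE = qvB.
v = E/B = 5850/0.196 = 2.98×10⁴ m/s.
The result is independent of the particle's charge and mass.

v = 2.98×10⁴ m/s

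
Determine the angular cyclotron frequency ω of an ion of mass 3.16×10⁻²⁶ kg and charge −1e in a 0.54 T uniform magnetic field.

ω ≈ 2.7×10⁶ rad/s

ω = |q|B/m.
ω = (1.602×10⁻¹⁹)(0.54)/3.16×10⁻²⁶ ≈ 2.7×10⁶ rad/s.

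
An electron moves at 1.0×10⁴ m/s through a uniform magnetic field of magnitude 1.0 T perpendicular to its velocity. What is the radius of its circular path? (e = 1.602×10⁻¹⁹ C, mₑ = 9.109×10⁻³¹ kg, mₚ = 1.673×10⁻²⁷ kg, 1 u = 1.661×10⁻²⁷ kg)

r ≈ 5.7×10⁻⁸ m

The magnetic force provides the centripetal force: |q|vB = mv²/r.
r = mv/(|q|B) = (9.109×10⁻³¹)(1.0×10⁴)/((1.602×10⁻¹⁹)(1.0)) ≈ 5.7×10⁻⁸ m.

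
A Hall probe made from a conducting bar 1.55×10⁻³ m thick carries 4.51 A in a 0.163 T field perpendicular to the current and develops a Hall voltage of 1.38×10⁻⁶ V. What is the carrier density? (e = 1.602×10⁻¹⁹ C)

From V_H = IB/(n e t), n = IB/(V_H e t).
n = (4.51)(0.163)/((1.38×10⁻⁶)(1.602×10⁻¹⁹)(1.55×10⁻³)) ≈ 2.15×10²⁷ m⁻³.

n ≈ 2.15×10²⁷ m⁻³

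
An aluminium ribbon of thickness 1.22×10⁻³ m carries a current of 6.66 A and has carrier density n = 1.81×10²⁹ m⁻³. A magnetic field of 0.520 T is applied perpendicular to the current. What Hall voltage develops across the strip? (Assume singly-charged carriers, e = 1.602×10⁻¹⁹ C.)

V_H ≈ 9.79×10⁻⁸ V

V_H = IB/(n e t).
V_H = (6.66)(0.520)/((1.81×10²⁹)(1.602×10⁻¹⁹)(1.22×10⁻³)) ≈ 9.79×10⁻⁸ V.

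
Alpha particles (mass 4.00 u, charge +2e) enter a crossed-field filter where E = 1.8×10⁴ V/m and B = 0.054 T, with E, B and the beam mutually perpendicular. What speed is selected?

v = 3.3×10⁵ m/s

Straight-line motion ⇒ electric and magnetic forces cancel, so E = vB.
v = E/B = 1.8×10⁴/0.054 = 3.3×10⁵ m/s.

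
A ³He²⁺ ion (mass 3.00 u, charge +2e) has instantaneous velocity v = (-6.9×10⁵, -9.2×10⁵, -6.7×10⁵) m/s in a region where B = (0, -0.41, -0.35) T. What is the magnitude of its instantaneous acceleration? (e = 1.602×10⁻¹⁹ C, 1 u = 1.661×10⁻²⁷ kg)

v×B = (4.73×10⁴, -2.41×10⁵, 2.83×10⁵) N/C.
F = q v×B = (3.204×10⁻¹⁹ C)·(4.73×10⁴, -2.41×10⁵, 2.83×10⁵) = (1.52×10⁻¹⁴, -7.74×10⁻¹⁴, 9.06×10⁻¹⁴) N.
|a| = |F|/m = 1.201×10⁻¹³/4.983×10⁻²⁷ ≈ 2.41×10¹³ m/s².

|a| ≈ 2.41×10¹³ m/s²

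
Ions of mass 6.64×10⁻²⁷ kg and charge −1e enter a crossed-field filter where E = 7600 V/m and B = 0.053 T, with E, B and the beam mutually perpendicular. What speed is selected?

v = 1.4×10⁵ m/s

For undeflected motion the electric and magnetic forces balance: qE = qvB.
v = E/B = 7600/0.053 = 1.4×10⁵ m/s.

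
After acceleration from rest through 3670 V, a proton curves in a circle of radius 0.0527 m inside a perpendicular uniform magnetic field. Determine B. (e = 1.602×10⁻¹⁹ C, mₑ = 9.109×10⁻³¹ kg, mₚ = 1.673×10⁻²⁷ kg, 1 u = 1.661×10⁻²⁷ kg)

v = √(2|q|V/m) = √(2·1.602×10⁻¹⁹·3670/1.673×10⁻²⁷) ≈ 8.384×10⁵ m/s.
B = mv/(|q|r) = (1.673×10⁻²⁷)(8.384×10⁵)/((1.602×10⁻¹⁹)(0.0527)) ≈ 0.166 T.

B ≈ 0.166 T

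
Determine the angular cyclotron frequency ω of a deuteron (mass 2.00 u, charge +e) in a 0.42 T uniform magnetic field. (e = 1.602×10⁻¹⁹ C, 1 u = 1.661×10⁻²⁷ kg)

ω = |q|B/m.
ω = (1.602×10⁻¹⁹)(0.42)/3.322×10⁻²⁷ ≈ 2.0×10⁷ rad/s.

ω ≈ 2.0×10⁷ rad/s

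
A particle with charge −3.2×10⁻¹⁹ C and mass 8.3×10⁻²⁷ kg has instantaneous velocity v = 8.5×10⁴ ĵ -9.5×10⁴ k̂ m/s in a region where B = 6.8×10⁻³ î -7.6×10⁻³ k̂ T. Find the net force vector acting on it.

v×B = (-646, -646, -578) N/C.
F = q v×B = (−3.2×10⁻¹⁹ C)·(-646, -646, -578) = (2.07×10⁻¹⁶, 2.07×10⁻¹⁶, 1.85×10⁻¹⁶) N.

F ≈ (2.07×10⁻¹⁶, 2.07×10⁻¹⁶, 1.85×10⁻¹⁶) N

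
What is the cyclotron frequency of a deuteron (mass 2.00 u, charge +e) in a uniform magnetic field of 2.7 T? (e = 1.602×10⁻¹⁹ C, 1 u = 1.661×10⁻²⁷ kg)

f = |q|B/(2πm).
f = (1.602×10⁻¹⁹)(2.7)/(2π·3.322×10⁻²⁷) ≈ 2.1×10⁷ Hz.

f ≈ 2.1×10⁷ Hz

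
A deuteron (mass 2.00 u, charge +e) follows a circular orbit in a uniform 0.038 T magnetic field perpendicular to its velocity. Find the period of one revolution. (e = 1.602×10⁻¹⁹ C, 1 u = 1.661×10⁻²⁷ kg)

The cyclotron period depends only on m, q, B: T = 2πm/(|q|B).
T = 2π(3.322×10⁻²⁷)/((1.602×10⁻¹⁹)(0.038)) ≈ 3.4×10⁻⁶ s.

T ≈ 3.4×10⁻⁶ s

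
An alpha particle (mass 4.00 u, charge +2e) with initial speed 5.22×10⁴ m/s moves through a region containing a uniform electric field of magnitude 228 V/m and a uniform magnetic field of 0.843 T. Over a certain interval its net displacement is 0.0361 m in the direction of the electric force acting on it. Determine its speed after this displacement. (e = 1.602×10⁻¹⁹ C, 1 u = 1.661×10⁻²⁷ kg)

B does no work; ΔKE = |q|E d.
½mv_f² = ½mv₀² + |q|Ed = ½(6.644×10⁻²⁷)(5.22×10⁴)² + (3.204×10⁻¹⁹)(228)(0.0361) ≈ 9.052×10⁻¹⁸ J + 2.637×10⁻¹⁸ J ≈ 1.169×10⁻¹⁷ J.
v_f = √(2·1.169×10⁻¹⁷/6.644×10⁻²⁷) ≈ 5.93×10⁴ m/s.

v_f ≈ 5.93×10⁴ m/s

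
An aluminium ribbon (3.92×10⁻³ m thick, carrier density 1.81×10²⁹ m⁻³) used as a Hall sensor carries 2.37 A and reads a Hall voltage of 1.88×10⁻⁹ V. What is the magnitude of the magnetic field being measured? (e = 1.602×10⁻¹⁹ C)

B ≈ 0.0902 T

From V_H = IB/(n e t), B = V_H n e t / I.
B = (1.88×10⁻⁹)(1.81×10²⁹)(1.602×10⁻¹⁹)(3.92×10⁻³)/2.37 ≈ 0.0902 T.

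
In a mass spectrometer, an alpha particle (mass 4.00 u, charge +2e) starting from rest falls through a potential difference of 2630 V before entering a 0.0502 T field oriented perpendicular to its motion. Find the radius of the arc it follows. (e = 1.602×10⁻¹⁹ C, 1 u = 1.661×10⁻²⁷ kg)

r ≈ 0.208 m

Acceleration: |q|V = ½mv² ⇒ v = √(2|q|V/m) = √(2·3.204×10⁻¹⁹·2630/6.644×10⁻²⁷) ≈ 5.036×10⁵ m/s.
In the field: r = mv/(|q|B) = (6.644×10⁻²⁷)(5.036×10⁵)/((3.204×10⁻¹⁹)(0.0502)) ≈ 0.208 m.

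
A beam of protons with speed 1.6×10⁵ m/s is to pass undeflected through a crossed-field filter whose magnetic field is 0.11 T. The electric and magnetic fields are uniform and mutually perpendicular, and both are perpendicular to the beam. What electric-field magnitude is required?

For straight-line motion qE = qvB, so E = vB.
E = 1.6×10⁵ × 0.11 = 1.8×10⁴ V/m.

E = 1.8×10⁴ V/m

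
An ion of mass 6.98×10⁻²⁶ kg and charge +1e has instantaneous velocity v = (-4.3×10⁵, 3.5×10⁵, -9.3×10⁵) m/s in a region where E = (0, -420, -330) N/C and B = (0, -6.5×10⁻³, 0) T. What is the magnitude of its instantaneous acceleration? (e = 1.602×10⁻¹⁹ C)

v×B = (-6040, 0, 2800) N/C.
E + v×B = (-6040, -420, 2460) N/C.
F = q(E + v×B) = (1.602×10⁻¹⁹ C)·(-6040, -420, 2460) = (-9.68×10⁻¹⁶, -6.73×10⁻¹⁷, 3.95×10⁻¹⁶) N.
|a| = |F|/m = 1.048×10⁻¹⁵/6.98×10⁻²⁶ ≈ 1.50×10¹⁰ m/s².

|a| ≈ 1.50×10¹⁰ m/s²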